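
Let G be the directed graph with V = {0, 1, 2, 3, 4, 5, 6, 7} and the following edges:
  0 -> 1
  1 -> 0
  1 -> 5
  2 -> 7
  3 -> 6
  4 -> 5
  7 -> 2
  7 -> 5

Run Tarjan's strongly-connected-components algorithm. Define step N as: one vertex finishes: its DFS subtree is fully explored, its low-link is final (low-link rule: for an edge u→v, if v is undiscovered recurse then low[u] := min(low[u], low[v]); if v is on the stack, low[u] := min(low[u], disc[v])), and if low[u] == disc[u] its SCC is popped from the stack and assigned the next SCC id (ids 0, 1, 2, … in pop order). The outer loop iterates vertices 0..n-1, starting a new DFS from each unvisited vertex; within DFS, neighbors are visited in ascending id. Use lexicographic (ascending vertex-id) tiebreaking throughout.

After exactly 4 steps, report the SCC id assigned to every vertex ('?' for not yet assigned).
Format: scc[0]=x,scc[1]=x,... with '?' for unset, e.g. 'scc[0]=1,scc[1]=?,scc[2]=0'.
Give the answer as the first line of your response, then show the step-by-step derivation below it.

scc[0]=1,scc[1]=1,scc[2]=?,scc[3]=?,scc[4]=?,scc[5]=0,scc[6]=?,scc[7]=?

step 1: low=(low[0]=0,low[1]=0,low[2]=?,low[3]=?,low[4]=?,low[5]=2,low[6]=?,low[7]=?); scc=(scc[0]=?,scc[1]=?,scc[2]=?,scc[3]=?,scc[4]=?,scc[5]=0,scc[6]=?,scc[7]=?)
step 2: low=(low[0]=0,low[1]=0,low[2]=?,low[3]=?,low[4]=?,low[5]=2,low[6]=?,low[7]=?); scc=(scc[0]=?,scc[1]=?,scc[2]=?,scc[3]=?,scc[4]=?,scc[5]=0,scc[6]=?,scc[7]=?)
step 3: low=(low[0]=0,low[1]=0,low[2]=?,low[3]=?,low[4]=?,low[5]=2,low[6]=?,low[7]=?); scc=(scc[0]=1,scc[1]=1,scc[2]=?,scc[3]=?,scc[4]=?,scc[5]=0,scc[6]=?,scc[7]=?)
step 4: low=(low[0]=0,low[1]=0,low[2]=3,low[3]=?,low[4]=?,low[5]=2,low[6]=?,low[7]=3); scc=(scc[0]=1,scc[1]=1,scc[2]=?,scc[3]=?,scc[4]=?,scc[5]=0,scc[6]=?,scc[7]=?)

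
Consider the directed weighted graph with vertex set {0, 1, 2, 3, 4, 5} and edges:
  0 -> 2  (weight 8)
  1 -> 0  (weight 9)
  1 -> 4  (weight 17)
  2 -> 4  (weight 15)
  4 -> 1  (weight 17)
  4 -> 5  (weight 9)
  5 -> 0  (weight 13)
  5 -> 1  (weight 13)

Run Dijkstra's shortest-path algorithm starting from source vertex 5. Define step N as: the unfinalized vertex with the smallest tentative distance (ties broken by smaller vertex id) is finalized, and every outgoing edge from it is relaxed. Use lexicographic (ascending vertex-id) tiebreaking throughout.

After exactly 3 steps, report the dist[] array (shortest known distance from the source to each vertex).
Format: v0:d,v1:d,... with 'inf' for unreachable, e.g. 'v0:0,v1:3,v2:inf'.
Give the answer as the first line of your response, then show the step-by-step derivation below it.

v0:13,v1:13,v2:21,v3:inf,v4:30,v5:0

step 1: dist = v0:13,v1:13,v2:inf,v3:inf,v4:inf,v5:0
step 2: dist = v0:13,v1:13,v2:21,v3:inf,v4:inf,v5:0
step 3: dist = v0:13,v1:13,v2:21,v3:inf,v4:30,v5:0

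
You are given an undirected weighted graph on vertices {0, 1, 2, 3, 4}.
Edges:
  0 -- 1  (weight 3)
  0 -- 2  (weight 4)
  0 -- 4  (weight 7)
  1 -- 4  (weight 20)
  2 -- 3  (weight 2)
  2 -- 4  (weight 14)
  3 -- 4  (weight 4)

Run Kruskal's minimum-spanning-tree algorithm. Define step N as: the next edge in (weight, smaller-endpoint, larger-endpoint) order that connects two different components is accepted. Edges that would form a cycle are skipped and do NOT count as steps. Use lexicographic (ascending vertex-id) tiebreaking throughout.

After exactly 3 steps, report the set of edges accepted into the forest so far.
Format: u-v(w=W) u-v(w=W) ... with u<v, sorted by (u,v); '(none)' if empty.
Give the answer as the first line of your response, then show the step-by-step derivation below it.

0-1(w=3) 0-2(w=4) 2-3(w=2)

step 1: add edge 2-3 (w=2); MST = {2-3(w=2)}
step 2: add edge 0-1 (w=3); MST = {0-1(w=3) 2-3(w=2)}
step 3: add edge 0-2 (w=4); MST = {0-1(w=3) 0-2(w=4) 2-3(w=2)}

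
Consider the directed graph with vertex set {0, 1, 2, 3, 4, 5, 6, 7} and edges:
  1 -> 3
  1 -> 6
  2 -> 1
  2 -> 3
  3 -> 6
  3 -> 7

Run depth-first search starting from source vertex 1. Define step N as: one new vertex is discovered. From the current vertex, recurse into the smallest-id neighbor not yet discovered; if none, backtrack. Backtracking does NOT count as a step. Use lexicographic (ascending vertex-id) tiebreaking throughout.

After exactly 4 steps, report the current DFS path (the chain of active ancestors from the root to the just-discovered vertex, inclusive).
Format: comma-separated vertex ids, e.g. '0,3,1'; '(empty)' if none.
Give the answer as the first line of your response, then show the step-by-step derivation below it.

1,3,7

step 1: discover 1; path=1; order=1
step 2: discover 3; path=1>3; order=1,3
step 3: discover 6; path=1>3>6; order=1,3,6
step 4: discover 7; path=1>3>7; order=1,3,6,7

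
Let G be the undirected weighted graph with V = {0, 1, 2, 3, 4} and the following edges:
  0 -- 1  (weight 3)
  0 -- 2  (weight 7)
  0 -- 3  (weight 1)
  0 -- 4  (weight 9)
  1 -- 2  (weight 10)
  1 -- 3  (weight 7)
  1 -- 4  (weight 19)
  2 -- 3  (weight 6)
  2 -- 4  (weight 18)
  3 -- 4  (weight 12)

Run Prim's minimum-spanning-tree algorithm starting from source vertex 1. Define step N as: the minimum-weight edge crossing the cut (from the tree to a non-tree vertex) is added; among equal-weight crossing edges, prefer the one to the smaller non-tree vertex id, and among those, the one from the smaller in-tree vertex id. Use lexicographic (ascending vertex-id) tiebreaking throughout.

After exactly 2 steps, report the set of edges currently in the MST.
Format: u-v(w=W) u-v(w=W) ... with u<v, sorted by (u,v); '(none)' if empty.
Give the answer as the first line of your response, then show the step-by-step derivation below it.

0-1(w=3) 0-3(w=1)

step 1: add edge 0-1 (w=3); MST = {0-1(w=3)}
step 2: add edge 0-3 (w=1); MST = {0-1(w=3) 0-3(w=1)}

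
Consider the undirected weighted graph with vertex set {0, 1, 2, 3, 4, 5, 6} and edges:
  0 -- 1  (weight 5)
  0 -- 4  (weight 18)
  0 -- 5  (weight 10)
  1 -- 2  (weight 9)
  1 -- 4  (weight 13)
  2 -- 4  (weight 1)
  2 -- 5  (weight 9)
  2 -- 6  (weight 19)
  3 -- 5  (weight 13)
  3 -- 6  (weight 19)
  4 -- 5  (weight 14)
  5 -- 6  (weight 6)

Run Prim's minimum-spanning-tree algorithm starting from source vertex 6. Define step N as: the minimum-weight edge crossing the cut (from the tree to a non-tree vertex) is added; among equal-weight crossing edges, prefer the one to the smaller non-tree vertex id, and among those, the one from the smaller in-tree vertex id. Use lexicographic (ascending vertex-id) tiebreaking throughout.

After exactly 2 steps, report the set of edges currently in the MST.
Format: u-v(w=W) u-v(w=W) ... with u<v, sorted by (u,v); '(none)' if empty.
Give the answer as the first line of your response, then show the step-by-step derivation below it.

2-5(w=9) 5-6(w=6)

step 1: add edge 5-6 (w=6); MST = {5-6(w=6)}
step 2: add edge 2-5 (w=9); MST = {2-5(w=9) 5-6(w=6)}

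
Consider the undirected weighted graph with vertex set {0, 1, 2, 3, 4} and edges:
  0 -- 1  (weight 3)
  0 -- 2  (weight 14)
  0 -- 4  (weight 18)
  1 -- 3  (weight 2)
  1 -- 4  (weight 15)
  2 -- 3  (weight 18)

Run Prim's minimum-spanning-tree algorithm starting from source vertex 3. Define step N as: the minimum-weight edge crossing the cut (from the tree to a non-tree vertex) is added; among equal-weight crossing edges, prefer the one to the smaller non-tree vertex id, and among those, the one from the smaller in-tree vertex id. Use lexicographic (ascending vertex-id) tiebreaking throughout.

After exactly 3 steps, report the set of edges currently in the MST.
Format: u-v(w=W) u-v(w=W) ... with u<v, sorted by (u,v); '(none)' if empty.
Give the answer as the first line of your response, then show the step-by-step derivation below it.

0-1(w=3) 0-2(w=14) 1-3(w=2)

step 1: add edge 1-3 (w=2); MST = {1-3(w=2)}
step 2: add edge 0-1 (w=3); MST = {0-1(w=3) 1-3(w=2)}
step 3: add edge 0-2 (w=14); MST = {0-1(w=3) 0-2(w=14) 1-3(w=2)}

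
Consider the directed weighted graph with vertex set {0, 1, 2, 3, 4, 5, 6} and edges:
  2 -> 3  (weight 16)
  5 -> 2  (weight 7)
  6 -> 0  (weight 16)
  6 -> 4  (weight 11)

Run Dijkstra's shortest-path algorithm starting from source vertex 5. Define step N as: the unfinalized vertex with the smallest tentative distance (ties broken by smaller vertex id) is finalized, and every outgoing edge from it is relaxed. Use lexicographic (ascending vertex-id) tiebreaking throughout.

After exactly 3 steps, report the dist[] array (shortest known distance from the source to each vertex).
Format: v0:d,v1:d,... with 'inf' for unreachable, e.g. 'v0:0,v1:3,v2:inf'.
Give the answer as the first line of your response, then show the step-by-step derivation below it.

v0:inf,v1:inf,v2:7,v3:23,v4:inf,v5:0,v6:inf

step 1: dist = v0:inf,v1:inf,v2:7,v3:inf,v4:inf,v5:0,v6:inf
step 2: dist = v0:inf,v1:inf,v2:7,v3:23,v4:inf,v5:0,v6:inf
step 3: dist = v0:inf,v1:inf,v2:7,v3:23,v4:inf,v5:0,v6:inf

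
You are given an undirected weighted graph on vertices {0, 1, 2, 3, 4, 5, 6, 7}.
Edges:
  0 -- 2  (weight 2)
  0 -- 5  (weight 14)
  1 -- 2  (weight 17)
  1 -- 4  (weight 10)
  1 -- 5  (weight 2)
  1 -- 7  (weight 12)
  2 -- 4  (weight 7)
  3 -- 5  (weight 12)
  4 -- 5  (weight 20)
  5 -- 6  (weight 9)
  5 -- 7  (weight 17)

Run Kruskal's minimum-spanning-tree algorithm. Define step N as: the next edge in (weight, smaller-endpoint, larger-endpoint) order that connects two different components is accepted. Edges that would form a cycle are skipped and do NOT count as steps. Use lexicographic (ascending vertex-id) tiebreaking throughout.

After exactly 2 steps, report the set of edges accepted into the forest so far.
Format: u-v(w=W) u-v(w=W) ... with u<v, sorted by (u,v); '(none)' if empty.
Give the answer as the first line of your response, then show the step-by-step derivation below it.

0-2(w=2) 1-5(w=2)

step 1: add edge 0-2 (w=2); MST = {0-2(w=2)}
step 2: add edge 1-5 (w=2); MST = {0-2(w=2) 1-5(w=2)}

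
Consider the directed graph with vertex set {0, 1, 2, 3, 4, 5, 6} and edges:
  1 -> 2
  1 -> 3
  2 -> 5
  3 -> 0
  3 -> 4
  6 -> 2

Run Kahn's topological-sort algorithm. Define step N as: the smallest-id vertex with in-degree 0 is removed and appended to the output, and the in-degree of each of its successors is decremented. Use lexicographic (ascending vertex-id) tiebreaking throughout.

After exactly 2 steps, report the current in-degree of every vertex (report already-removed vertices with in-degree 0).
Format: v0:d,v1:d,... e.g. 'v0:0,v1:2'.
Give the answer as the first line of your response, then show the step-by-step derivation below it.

v0:0,v1:0,v2:1,v3:0,v4:0,v5:1,v6:0

step 1: output 1; order=[1]; indeg=(1,0,1,0,1,1,0)
step 2: output 3; order=[1,3]; indeg=(0,0,1,0,0,1,0)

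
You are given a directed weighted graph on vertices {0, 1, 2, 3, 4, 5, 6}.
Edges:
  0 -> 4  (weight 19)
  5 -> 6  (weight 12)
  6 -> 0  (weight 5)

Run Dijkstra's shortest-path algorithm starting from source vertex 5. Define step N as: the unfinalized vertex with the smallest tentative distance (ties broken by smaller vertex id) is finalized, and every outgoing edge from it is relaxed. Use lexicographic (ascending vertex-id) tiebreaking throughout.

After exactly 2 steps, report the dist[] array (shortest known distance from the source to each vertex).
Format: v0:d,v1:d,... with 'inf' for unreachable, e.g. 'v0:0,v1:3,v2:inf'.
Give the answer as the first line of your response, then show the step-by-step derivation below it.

v0:17,v1:inf,v2:inf,v3:inf,v4:inf,v5:0,v6:12

step 1: dist = v0:inf,v1:inf,v2:inf,v3:inf,v4:inf,v5:0,v6:12
step 2: dist = v0:17,v1:inf,v2:inf,v3:inf,v4:inf,v5:0,v6:12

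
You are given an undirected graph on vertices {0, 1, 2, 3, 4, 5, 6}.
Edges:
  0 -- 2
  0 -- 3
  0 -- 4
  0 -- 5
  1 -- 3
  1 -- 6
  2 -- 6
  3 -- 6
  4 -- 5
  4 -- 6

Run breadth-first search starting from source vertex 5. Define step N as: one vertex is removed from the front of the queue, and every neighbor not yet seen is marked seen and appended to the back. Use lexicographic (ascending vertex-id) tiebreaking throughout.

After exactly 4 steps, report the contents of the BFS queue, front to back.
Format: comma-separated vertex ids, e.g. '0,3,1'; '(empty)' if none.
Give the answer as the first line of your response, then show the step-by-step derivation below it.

3,6

step 1: dequeue 5; queue=[0,4]; order=5
step 2: dequeue 0; queue=[4,2,3]; order=5,0
step 3: dequeue 4; queue=[2,3,6]; order=5,0,4
step 4: dequeue 2; queue=[3,6]; order=5,0,4,2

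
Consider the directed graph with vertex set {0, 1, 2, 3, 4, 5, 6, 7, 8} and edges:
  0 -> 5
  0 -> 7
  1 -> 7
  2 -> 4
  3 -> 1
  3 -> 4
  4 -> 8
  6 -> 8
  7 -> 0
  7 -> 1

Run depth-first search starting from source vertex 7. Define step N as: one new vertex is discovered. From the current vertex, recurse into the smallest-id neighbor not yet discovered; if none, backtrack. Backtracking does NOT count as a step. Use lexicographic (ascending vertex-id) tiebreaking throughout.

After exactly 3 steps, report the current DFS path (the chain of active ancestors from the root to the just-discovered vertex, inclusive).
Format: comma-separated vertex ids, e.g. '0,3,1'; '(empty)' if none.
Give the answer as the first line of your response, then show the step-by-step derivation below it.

7,0,5

step 1: discover 7; path=7; order=7
step 2: discover 0; path=7>0; order=7,0
step 3: discover 5; path=7>0>5; order=7,0,5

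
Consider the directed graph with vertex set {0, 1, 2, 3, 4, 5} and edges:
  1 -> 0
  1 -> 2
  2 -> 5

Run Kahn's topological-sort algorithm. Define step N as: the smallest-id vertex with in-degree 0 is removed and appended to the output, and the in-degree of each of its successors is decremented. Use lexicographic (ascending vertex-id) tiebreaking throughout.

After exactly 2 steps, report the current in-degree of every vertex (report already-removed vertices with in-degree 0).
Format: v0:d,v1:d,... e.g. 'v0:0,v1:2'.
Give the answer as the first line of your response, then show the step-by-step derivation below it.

v0:0,v1:0,v2:0,v3:0,v4:0,v5:1

step 1: output 1; order=[1]; indeg=(0,0,0,0,0,1)
step 2: output 0; order=[1,0]; indeg=(0,0,0,0,0,1)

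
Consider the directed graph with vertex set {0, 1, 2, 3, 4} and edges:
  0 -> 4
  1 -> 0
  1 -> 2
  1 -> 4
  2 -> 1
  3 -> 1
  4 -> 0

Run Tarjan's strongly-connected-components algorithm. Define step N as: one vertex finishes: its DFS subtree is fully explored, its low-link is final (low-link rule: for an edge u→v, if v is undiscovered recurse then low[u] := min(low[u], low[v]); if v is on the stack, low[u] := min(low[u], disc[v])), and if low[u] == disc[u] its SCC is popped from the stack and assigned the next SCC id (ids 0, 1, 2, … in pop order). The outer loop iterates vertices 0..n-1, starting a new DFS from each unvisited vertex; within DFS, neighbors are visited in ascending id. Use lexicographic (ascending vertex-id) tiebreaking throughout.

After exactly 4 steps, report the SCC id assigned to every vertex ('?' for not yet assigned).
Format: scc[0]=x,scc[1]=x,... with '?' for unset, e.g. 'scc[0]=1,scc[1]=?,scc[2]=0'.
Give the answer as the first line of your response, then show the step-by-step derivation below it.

scc[0]=0,scc[1]=1,scc[2]=1,scc[3]=?,scc[4]=0

step 1: low=(low[0]=0,low[1]=?,low[2]=?,low[3]=?,low[4]=0); scc=(scc[0]=?,scc[1]=?,scc[2]=?,scc[3]=?,scc[4]=?)
step 2: low=(low[0]=0,low[1]=?,low[2]=?,low[3]=?,low[4]=0); scc=(scc[0]=0,scc[1]=?,scc[2]=?,scc[3]=?,scc[4]=0)
step 3: low=(low[0]=0,low[1]=2,low[2]=2,low[3]=?,low[4]=0); scc=(scc[0]=0,scc[1]=?,scc[2]=?,scc[3]=?,scc[4]=0)
step 4: low=(low[0]=0,low[1]=2,low[2]=2,low[3]=?,low[4]=0); scc=(scc[0]=0,scc[1]=1,scc[2]=1,scc[3]=?,scc[4]=0)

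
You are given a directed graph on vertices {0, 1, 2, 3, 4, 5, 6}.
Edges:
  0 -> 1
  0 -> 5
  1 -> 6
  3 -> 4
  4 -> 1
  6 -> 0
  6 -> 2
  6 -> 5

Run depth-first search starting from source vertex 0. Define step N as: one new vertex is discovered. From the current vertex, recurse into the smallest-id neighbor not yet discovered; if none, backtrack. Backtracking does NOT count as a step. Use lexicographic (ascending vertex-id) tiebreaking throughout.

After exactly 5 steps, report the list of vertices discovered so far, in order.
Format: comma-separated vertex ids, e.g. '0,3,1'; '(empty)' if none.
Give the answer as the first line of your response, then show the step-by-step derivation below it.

0,1,6,2,5

step 1: discover 0; path=0; order=0
step 2: discover 1; path=0>1; order=0,1
step 3: discover 6; path=0>1>6; order=0,1,6
step 4: discover 2; path=0>1>6>2; order=0,1,6,2
step 5: discover 5; path=0>1>6>5; order=0,1,6,2,5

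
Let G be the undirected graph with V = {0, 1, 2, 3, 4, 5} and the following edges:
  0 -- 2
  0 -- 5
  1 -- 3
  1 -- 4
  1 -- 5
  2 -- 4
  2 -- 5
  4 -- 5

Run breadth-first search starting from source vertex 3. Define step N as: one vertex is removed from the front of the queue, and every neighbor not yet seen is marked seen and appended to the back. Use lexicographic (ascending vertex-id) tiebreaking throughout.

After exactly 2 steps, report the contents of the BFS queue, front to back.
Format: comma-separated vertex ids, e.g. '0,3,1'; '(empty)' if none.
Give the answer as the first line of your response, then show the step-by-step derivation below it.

4,5

step 1: dequeue 3; queue=[1]; order=3
step 2: dequeue 1; queue=[4,5]; order=3,1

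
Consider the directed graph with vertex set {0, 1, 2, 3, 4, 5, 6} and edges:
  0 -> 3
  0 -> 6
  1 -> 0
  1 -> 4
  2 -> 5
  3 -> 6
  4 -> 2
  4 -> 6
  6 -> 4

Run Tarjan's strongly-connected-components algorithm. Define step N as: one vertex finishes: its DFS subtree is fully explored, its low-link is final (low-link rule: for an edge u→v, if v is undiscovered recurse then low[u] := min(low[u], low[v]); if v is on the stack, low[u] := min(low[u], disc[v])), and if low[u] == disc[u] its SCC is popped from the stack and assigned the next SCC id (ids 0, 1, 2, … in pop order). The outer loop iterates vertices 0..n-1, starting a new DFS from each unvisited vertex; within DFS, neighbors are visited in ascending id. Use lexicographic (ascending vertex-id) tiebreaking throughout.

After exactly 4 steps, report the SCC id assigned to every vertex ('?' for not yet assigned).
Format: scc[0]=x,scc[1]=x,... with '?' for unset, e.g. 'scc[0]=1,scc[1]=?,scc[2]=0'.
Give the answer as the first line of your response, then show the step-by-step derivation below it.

scc[0]=?,scc[1]=?,scc[2]=1,scc[3]=?,scc[4]=2,scc[5]=0,scc[6]=2

step 1: low=(low[0]=0,low[1]=?,low[2]=4,low[3]=1,low[4]=3,low[5]=5,low[6]=2); scc=(scc[0]=?,scc[1]=?,scc[2]=?,scc[3]=?,scc[4]=?,scc[5]=0,scc[6]=?)
step 2: low=(low[0]=0,low[1]=?,low[2]=4,low[3]=1,low[4]=3,low[5]=5,low[6]=2); scc=(scc[0]=?,scc[1]=?,scc[2]=1,scc[3]=?,scc[4]=?,scc[5]=0,scc[6]=?)
step 3: low=(low[0]=0,low[1]=?,low[2]=4,low[3]=1,low[4]=2,low[5]=5,low[6]=2); scc=(scc[0]=?,scc[1]=?,scc[2]=1,scc[3]=?,scc[4]=?,scc[5]=0,scc[6]=?)
step 4: low=(low[0]=0,low[1]=?,low[2]=4,low[3]=1,low[4]=2,low[5]=5,low[6]=2); scc=(scc[0]=?,scc[1]=?,scc[2]=1,scc[3]=?,scc[4]=2,scc[5]=0,scc[6]=2)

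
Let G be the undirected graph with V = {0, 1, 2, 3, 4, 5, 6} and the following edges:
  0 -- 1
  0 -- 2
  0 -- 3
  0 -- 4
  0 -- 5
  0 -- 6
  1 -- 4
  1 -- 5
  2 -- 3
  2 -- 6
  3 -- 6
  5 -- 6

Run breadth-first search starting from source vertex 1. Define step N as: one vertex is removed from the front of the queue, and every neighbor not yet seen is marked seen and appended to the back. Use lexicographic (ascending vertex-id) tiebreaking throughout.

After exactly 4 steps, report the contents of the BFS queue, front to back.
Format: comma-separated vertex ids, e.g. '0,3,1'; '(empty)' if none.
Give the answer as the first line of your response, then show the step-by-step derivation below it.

2,3,6

step 1: dequeue 1; queue=[0,4,5]; order=1
step 2: dequeue 0; queue=[4,5,2,3,6]; order=1,0
step 3: dequeue 4; queue=[5,2,3,6]; order=1,0,4
step 4: dequeue 5; queue=[2,3,6]; order=1,0,4,5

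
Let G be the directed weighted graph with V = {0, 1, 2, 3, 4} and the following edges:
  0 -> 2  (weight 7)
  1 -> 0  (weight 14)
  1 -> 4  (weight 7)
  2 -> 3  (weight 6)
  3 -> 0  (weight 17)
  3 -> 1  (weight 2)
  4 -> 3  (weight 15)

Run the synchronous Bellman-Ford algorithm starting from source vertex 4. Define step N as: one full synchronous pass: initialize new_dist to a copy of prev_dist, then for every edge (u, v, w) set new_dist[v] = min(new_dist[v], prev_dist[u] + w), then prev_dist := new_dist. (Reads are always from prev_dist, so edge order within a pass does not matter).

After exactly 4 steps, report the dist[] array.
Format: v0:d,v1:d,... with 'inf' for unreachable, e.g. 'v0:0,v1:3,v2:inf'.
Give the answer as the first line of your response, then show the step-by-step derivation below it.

v0:31,v1:17,v2:38,v3:15,v4:0

step 1: dist = v0:inf,v1:inf,v2:inf,v3:15,v4:0
step 2: dist = v0:32,v1:17,v2:inf,v3:15,v4:0
step 3: dist = v0:31,v1:17,v2:39,v3:15,v4:0
step 4: dist = v0:31,v1:17,v2:38,v3:15,v4:0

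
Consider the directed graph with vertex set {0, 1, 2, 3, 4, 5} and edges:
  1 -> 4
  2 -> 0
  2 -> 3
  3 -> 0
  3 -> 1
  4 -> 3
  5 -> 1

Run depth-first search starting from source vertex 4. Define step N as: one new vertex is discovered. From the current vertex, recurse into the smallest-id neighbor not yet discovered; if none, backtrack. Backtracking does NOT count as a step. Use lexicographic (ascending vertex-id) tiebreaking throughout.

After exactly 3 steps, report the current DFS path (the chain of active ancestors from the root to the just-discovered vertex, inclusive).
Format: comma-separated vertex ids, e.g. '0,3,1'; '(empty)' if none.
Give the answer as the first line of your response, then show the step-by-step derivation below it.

4,3,0

step 1: discover 4; path=4; order=4
step 2: discover 3; path=4>3; order=4,3
step 3: discover 0; path=4>3>0; order=4,3,0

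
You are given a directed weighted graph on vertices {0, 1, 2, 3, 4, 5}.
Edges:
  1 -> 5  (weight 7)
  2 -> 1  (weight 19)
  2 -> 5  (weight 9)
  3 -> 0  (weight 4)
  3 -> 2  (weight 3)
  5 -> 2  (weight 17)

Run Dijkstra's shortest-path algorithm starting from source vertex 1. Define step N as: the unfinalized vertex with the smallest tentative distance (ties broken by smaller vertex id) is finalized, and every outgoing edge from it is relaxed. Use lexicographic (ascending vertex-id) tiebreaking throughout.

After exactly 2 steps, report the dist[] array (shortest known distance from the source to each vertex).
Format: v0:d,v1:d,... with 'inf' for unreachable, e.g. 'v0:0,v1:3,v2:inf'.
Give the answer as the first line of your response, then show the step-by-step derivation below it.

v0:inf,v1:0,v2:24,v3:inf,v4:inf,v5:7

step 1: dist = v0:inf,v1:0,v2:inf,v3:inf,v4:inf,v5:7
step 2: dist = v0:inf,v1:0,v2:24,v3:inf,v4:inf,v5:7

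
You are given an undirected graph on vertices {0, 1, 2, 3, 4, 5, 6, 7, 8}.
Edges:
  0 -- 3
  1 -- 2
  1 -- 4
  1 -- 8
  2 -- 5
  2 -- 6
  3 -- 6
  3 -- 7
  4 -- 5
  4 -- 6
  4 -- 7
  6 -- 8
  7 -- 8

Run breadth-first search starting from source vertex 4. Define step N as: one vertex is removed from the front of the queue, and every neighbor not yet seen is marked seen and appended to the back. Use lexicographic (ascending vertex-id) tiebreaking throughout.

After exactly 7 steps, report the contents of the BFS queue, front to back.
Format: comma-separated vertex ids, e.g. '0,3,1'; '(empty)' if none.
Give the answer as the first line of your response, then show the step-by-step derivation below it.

3

step 1: dequeue 4; queue=[1,5,6,7]; order=4
step 2: dequeue 1; queue=[5,6,7,2,8]; order=4,1
step 3: dequeue 5; queue=[6,7,2,8]; order=4,1,5
step 4: dequeue 6; queue=[7,2,8,3]; order=4,1,5,6
step 5: dequeue 7; queue=[2,8,3]; order=4,1,5,6,7
step 6: dequeue 2; queue=[8,3]; order=4,1,5,6,7,2
step 7: dequeue 8; queue=[3]; order=4,1,5,6,7,2,8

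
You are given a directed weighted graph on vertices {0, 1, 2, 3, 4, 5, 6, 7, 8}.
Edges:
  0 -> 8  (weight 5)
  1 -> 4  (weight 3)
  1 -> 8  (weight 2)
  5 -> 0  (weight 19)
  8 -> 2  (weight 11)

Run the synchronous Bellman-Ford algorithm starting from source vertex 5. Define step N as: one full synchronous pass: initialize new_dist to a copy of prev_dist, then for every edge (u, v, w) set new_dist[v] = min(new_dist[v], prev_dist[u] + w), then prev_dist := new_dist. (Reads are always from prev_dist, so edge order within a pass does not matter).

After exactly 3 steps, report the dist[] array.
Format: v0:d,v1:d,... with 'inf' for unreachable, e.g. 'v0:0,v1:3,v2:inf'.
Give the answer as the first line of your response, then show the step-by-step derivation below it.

v0:19,v1:inf,v2:35,v3:inf,v4:inf,v5:0,v6:inf,v7:inf,v8:24

step 1: dist = v0:19,v1:inf,v2:inf,v3:inf,v4:inf,v5:0,v6:inf,v7:inf,v8:inf
step 2: dist = v0:19,v1:inf,v2:inf,v3:inf,v4:inf,v5:0,v6:inf,v7:inf,v8:24
step 3: dist = v0:19,v1:inf,v2:35,v3:inf,v4:inf,v5:0,v6:inf,v7:inf,v8:24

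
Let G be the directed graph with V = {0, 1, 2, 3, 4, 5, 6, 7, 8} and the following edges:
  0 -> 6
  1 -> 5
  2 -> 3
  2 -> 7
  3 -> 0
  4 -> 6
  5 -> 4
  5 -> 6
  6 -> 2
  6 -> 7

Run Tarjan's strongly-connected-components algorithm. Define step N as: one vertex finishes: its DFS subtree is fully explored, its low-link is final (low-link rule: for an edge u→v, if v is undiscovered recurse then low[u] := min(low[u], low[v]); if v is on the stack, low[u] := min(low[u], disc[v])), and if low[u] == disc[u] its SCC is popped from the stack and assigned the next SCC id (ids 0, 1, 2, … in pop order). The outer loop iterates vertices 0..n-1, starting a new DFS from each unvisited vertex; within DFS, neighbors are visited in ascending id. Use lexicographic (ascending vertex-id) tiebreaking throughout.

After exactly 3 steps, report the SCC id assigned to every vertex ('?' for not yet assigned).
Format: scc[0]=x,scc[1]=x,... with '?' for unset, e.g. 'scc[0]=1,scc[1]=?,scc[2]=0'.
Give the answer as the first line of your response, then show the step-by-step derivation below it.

scc[0]=?,scc[1]=?,scc[2]=?,scc[3]=?,scc[4]=?,scc[5]=?,scc[6]=?,scc[7]=0,scc[8]=?

step 1: low=(low[0]=0,low[1]=?,low[2]=2,low[3]=0,low[4]=?,low[5]=?,low[6]=1,low[7]=?,low[8]=?); scc=(scc[0]=?,scc[1]=?,scc[2]=?,scc[3]=?,scc[4]=?,scc[5]=?,scc[6]=?,scc[7]=?,scc[8]=?)
step 2: low=(low[0]=0,low[1]=?,low[2]=0,low[3]=0,low[4]=?,low[5]=?,low[6]=1,low[7]=4,low[8]=?); scc=(scc[0]=?,scc[1]=?,scc[2]=?,scc[3]=?,scc[4]=?,scc[5]=?,scc[6]=?,scc[7]=0,scc[8]=?)
step 3: low=(low[0]=0,low[1]=?,low[2]=0,low[3]=0,low[4]=?,low[5]=?,low[6]=1,low[7]=4,low[8]=?); scc=(scc[0]=?,scc[1]=?,scc[2]=?,scc[3]=?,scc[4]=?,scc[5]=?,scc[6]=?,scc[7]=0,scc[8]=?)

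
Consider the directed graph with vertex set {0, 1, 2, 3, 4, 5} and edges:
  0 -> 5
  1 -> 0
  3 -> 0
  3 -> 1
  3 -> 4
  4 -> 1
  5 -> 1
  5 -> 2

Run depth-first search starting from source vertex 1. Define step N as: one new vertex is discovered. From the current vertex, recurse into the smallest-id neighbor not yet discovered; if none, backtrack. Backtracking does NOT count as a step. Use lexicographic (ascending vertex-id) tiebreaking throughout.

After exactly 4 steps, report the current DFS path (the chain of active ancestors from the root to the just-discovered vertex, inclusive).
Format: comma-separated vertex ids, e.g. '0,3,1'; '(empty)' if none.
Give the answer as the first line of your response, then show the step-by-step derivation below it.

1,0,5,2

step 1: discover 1; path=1; order=1
step 2: discover 0; path=1>0; order=1,0
step 3: discover 5; path=1>0>5; order=1,0,5
step 4: discover 2; path=1>0>5>2; order=1,0,5,2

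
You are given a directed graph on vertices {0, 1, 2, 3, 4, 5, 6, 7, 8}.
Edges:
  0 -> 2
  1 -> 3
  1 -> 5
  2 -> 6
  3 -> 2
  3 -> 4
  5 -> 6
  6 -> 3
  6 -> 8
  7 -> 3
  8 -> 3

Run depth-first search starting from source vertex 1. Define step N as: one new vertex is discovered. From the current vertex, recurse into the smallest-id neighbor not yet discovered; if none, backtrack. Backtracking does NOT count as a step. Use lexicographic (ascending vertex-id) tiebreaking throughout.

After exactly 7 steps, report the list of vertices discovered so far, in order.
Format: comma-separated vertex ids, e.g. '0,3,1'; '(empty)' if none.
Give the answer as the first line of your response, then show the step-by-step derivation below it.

1,3,2,6,8,4,5

step 1: discover 1; path=1; order=1
step 2: discover 3; path=1>3; order=1,3
step 3: discover 2; path=1>3>2; order=1,3,2
step 4: discover 6; path=1>3>2>6; order=1,3,2,6
step 5: discover 8; path=1>3>2>6>8; order=1,3,2,6,8
step 6: discover 4; path=1>3>4; order=1,3,2,6,8,4
step 7: discover 5; path=1>5; order=1,3,2,6,8,4,5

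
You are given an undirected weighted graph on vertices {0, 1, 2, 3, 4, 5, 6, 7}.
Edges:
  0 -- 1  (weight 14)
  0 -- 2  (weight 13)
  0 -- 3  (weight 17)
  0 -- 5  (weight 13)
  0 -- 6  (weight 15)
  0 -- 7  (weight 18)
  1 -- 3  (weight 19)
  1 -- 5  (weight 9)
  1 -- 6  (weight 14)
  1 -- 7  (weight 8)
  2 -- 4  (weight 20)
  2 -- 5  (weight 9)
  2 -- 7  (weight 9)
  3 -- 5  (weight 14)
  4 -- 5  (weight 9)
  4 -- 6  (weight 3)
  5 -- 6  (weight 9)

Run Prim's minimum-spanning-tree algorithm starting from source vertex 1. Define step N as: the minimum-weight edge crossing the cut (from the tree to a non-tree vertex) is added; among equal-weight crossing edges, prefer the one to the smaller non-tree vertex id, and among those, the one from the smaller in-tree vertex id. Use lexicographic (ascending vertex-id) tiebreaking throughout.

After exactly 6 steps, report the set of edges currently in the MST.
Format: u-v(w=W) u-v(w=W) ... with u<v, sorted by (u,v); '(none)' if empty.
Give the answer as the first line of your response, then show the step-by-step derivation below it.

0-2(w=13) 1-5(w=9) 1-7(w=8) 2-7(w=9) 4-5(w=9) 4-6(w=3)

step 1: add edge 1-7 (w=8); MST = {1-7(w=8)}
step 2: add edge 2-7 (w=9); MST = {1-7(w=8) 2-7(w=9)}
step 3: add edge 1-5 (w=9); MST = {1-5(w=9) 1-7(w=8) 2-7(w=9)}
step 4: add edge 4-5 (w=9); MST = {1-5(w=9) 1-7(w=8) 2-7(w=9) 4-5(w=9)}
step 5: add edge 4-6 (w=3); MST = {1-5(w=9) 1-7(w=8) 2-7(w=9) 4-5(w=9) 4-6(w=3)}
step 6: add edge 0-2 (w=13); MST = {0-2(w=13) 1-5(w=9) 1-7(w=8) 2-7(w=9) 4-5(w=9) 4-6(w=3)}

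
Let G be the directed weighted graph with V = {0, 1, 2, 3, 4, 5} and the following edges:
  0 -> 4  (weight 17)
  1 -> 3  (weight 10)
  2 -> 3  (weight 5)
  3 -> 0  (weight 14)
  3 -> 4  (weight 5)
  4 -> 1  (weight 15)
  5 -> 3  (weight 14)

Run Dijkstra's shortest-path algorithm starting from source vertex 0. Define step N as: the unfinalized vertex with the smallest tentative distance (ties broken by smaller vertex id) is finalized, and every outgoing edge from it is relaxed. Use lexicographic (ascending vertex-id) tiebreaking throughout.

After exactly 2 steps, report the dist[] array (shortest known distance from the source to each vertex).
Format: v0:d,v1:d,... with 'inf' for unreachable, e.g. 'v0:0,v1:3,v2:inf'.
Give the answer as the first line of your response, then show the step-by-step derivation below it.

v0:0,v1:32,v2:inf,v3:inf,v4:17,v5:inf

step 1: dist = v0:0,v1:inf,v2:inf,v3:inf,v4:17,v5:inf
step 2: dist = v0:0,v1:32,v2:inf,v3:inf,v4:17,v5:inf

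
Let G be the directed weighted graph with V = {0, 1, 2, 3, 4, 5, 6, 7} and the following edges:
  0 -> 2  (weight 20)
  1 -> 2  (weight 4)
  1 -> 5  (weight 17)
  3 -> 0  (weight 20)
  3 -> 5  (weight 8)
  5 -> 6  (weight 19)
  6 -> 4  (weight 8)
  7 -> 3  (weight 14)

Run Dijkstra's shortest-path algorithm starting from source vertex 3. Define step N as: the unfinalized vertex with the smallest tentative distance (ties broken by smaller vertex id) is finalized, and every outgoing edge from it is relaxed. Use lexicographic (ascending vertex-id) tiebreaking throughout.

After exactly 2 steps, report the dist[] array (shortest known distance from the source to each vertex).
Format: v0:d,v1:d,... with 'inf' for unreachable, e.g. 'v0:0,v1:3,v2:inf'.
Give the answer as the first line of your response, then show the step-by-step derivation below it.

v0:20,v1:inf,v2:inf,v3:0,v4:inf,v5:8,v6:27,v7:inf

step 1: dist = v0:20,v1:inf,v2:inf,v3:0,v4:inf,v5:8,v6:inf,v7:inf
step 2: dist = v0:20,v1:inf,v2:inf,v3:0,v4:inf,v5:8,v6:27,v7:inf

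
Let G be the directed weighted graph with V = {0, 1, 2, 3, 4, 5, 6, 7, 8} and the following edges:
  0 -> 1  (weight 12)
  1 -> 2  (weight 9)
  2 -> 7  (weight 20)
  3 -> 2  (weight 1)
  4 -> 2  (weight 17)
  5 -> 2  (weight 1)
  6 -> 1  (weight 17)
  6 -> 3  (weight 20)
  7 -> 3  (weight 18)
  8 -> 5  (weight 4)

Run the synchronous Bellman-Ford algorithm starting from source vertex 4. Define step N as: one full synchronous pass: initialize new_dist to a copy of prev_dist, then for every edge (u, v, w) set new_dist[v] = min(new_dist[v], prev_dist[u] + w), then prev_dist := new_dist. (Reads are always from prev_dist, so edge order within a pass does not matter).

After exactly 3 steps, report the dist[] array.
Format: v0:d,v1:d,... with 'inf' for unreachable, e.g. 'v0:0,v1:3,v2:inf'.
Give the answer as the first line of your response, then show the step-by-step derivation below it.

v0:inf,v1:inf,v2:17,v3:55,v4:0,v5:inf,v6:inf,v7:37,v8:inf

step 1: dist = v0:inf,v1:inf,v2:17,v3:inf,v4:0,v5:inf,v6:inf,v7:inf,v8:inf
step 2: dist = v0:inf,v1:inf,v2:17,v3:inf,v4:0,v5:inf,v6:inf,v7:37,v8:inf
step 3: dist = v0:inf,v1:inf,v2:17,v3:55,v4:0,v5:inf,v6:inf,v7:37,v8:inf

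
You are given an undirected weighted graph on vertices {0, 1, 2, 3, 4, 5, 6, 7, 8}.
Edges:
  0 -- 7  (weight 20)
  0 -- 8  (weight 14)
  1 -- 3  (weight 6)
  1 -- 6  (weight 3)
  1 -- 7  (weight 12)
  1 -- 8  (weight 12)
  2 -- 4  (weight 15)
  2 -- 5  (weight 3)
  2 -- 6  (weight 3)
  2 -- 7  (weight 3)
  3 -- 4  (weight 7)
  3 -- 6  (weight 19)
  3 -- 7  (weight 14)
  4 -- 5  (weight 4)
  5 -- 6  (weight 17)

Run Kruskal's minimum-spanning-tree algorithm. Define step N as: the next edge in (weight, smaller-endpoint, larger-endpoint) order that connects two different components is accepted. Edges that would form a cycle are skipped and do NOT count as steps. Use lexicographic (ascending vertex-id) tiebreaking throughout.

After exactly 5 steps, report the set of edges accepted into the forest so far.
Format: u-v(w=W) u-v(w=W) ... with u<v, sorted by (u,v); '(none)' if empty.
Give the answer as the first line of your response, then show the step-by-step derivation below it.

1-6(w=3) 2-5(w=3) 2-6(w=3) 2-7(w=3) 4-5(w=4)

step 1: add edge 1-6 (w=3); MST = {1-6(w=3)}
step 2: add edge 2-5 (w=3); MST = {1-6(w=3) 2-5(w=3)}
step 3: add edge 2-6 (w=3); MST = {1-6(w=3) 2-5(w=3) 2-6(w=3)}
step 4: add edge 2-7 (w=3); MST = {1-6(w=3) 2-5(w=3) 2-6(w=3) 2-7(w=3)}
step 5: add edge 4-5 (w=4); MST = {1-6(w=3) 2-5(w=3) 2-6(w=3) 2-7(w=3) 4-5(w=4)}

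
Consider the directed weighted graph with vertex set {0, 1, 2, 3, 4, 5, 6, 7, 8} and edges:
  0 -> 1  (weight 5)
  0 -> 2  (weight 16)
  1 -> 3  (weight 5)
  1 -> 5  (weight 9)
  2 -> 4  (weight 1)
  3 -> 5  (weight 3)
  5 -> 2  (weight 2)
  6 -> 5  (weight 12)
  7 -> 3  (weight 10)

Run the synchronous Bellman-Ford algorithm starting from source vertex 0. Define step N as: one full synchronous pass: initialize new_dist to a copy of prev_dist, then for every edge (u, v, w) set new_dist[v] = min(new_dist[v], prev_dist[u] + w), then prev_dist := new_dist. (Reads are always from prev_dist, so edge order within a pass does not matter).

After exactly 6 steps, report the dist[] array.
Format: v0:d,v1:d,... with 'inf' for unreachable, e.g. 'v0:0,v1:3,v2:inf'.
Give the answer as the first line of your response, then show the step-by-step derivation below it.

v0:0,v1:5,v2:15,v3:10,v4:16,v5:13,v6:inf,v7:inf,v8:inf

step 1: dist = v0:0,v1:5,v2:16,v3:inf,v4:inf,v5:inf,v6:inf,v7:inf,v8:inf
step 2: dist = v0:0,v1:5,v2:16,v3:10,v4:17,v5:14,v6:inf,v7:inf,v8:inf
step 3: dist = v0:0,v1:5,v2:16,v3:10,v4:17,v5:13,v6:inf,v7:inf,v8:inf
step 4: dist = v0:0,v1:5,v2:15,v3:10,v4:17,v5:13,v6:inf,v7:inf,v8:inf
step 5: dist = v0:0,v1:5,v2:15,v3:10,v4:16,v5:13,v6:inf,v7:inf,v8:inf
step 6: dist = v0:0,v1:5,v2:15,v3:10,v4:16,v5:13,v6:inf,v7:inf,v8:inf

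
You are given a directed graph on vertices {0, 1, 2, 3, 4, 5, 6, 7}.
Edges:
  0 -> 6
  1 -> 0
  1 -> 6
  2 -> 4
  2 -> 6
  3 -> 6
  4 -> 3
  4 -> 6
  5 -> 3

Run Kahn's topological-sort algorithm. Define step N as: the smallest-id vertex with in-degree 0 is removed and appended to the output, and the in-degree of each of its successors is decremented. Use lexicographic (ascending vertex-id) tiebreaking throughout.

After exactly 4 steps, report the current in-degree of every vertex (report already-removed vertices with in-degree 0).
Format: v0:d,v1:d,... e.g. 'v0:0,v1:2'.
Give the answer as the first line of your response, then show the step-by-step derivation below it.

v0:0,v1:0,v2:0,v3:1,v4:0,v5:0,v6:1,v7:0

step 1: output 1; order=[1]; indeg=(0,0,0,2,1,0,4,0)
step 2: output 0; order=[1,0]; indeg=(0,0,0,2,1,0,3,0)
step 3: output 2; order=[1,0,2]; indeg=(0,0,0,2,0,0,2,0)
step 4: output 4; order=[1,0,2,4]; indeg=(0,0,0,1,0,0,1,0)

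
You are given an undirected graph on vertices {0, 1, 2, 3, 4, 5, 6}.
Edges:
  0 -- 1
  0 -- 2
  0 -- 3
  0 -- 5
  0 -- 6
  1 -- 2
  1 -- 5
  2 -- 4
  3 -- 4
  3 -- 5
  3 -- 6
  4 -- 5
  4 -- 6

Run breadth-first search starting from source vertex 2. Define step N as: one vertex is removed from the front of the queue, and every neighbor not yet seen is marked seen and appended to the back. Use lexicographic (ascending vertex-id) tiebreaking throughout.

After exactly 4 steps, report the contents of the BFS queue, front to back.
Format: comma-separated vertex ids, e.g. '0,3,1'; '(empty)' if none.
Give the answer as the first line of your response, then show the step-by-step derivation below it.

3,5,6

step 1: dequeue 2; queue=[0,1,4]; order=2
step 2: dequeue 0; queue=[1,4,3,5,6]; order=2,0
step 3: dequeue 1; queue=[4,3,5,6]; order=2,0,1
step 4: dequeue 4; queue=[3,5,6]; order=2,0,1,4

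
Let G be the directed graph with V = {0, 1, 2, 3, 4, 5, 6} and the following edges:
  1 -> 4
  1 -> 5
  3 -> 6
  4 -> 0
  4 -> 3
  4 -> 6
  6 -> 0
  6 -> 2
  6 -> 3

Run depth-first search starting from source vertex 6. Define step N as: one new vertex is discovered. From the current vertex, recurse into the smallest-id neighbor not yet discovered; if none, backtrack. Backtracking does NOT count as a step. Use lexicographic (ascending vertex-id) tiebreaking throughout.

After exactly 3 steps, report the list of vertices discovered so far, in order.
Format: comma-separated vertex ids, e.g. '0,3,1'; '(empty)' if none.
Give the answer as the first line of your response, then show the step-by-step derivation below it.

6,0,2

step 1: discover 6; path=6; order=6
step 2: discover 0; path=6>0; order=6,0
step 3: discover 2; path=6>2; order=6,0,2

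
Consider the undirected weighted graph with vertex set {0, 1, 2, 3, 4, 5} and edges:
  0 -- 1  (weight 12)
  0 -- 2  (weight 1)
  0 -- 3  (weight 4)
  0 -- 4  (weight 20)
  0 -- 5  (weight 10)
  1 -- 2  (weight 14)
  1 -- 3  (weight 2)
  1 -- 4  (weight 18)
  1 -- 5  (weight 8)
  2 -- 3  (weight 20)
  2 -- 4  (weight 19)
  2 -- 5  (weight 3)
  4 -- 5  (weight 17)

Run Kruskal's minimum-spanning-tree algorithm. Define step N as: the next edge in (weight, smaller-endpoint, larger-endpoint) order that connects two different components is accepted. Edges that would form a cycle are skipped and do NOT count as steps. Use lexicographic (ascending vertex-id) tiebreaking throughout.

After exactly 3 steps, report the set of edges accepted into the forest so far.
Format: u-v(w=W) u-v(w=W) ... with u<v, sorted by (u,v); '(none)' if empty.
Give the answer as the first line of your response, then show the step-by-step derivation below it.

0-2(w=1) 1-3(w=2) 2-5(w=3)

step 1: add edge 0-2 (w=1); MST = {0-2(w=1)}
step 2: add edge 1-3 (w=2); MST = {0-2(w=1) 1-3(w=2)}
step 3: add edge 2-5 (w=3); MST = {0-2(w=1) 1-3(w=2) 2-5(w=3)}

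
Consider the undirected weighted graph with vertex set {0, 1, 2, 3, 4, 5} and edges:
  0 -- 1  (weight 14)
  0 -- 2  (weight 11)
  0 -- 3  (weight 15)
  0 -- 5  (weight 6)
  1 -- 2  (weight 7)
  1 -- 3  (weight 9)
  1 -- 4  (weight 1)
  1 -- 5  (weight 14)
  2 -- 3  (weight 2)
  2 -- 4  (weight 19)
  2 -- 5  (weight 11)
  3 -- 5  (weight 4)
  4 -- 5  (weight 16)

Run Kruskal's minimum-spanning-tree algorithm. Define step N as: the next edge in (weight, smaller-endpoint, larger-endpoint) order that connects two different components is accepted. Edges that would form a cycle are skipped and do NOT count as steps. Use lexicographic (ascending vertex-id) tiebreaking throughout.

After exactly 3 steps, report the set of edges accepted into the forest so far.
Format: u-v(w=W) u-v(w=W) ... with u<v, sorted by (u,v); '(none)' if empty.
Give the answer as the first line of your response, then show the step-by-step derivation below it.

1-4(w=1) 2-3(w=2) 3-5(w=4)

step 1: add edge 1-4 (w=1); MST = {1-4(w=1)}
step 2: add edge 2-3 (w=2); MST = {1-4(w=1) 2-3(w=2)}
step 3: add edge 3-5 (w=4); MST = {1-4(w=1) 2-3(w=2) 3-5(w=4)}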